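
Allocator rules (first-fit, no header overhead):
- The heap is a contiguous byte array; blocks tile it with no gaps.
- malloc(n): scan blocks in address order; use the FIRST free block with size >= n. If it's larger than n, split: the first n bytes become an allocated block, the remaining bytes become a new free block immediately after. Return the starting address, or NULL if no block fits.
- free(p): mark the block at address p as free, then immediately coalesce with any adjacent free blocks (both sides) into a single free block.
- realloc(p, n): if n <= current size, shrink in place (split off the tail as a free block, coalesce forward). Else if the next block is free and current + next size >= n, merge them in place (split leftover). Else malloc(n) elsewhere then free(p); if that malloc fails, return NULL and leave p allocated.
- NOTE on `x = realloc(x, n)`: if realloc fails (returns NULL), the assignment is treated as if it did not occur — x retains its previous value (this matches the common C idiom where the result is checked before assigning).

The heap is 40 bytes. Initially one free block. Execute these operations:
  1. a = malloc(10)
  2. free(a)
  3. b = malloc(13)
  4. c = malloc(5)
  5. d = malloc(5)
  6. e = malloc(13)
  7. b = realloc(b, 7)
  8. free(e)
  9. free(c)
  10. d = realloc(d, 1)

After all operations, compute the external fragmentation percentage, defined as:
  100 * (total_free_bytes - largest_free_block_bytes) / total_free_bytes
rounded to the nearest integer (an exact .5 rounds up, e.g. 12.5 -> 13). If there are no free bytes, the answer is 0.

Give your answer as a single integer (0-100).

Answer: 34

Derivation:
Op 1: a = malloc(10) -> a = 0; heap: [0-9 ALLOC][10-39 FREE]
Op 2: free(a) -> (freed a); heap: [0-39 FREE]
Op 3: b = malloc(13) -> b = 0; heap: [0-12 ALLOC][13-39 FREE]
Op 4: c = malloc(5) -> c = 13; heap: [0-12 ALLOC][13-17 ALLOC][18-39 FREE]
Op 5: d = malloc(5) -> d = 18; heap: [0-12 ALLOC][13-17 ALLOC][18-22 ALLOC][23-39 FREE]
Op 6: e = malloc(13) -> e = 23; heap: [0-12 ALLOC][13-17 ALLOC][18-22 ALLOC][23-35 ALLOC][36-39 FREE]
Op 7: b = realloc(b, 7) -> b = 0; heap: [0-6 ALLOC][7-12 FREE][13-17 ALLOC][18-22 ALLOC][23-35 ALLOC][36-39 FREE]
Op 8: free(e) -> (freed e); heap: [0-6 ALLOC][7-12 FREE][13-17 ALLOC][18-22 ALLOC][23-39 FREE]
Op 9: free(c) -> (freed c); heap: [0-6 ALLOC][7-17 FREE][18-22 ALLOC][23-39 FREE]
Op 10: d = realloc(d, 1) -> d = 18; heap: [0-6 ALLOC][7-17 FREE][18-18 ALLOC][19-39 FREE]
Free blocks: [11 21] total_free=32 largest=21 -> 100*(32-21)/32 = 1100/32 = 34.375 -> rounds to 34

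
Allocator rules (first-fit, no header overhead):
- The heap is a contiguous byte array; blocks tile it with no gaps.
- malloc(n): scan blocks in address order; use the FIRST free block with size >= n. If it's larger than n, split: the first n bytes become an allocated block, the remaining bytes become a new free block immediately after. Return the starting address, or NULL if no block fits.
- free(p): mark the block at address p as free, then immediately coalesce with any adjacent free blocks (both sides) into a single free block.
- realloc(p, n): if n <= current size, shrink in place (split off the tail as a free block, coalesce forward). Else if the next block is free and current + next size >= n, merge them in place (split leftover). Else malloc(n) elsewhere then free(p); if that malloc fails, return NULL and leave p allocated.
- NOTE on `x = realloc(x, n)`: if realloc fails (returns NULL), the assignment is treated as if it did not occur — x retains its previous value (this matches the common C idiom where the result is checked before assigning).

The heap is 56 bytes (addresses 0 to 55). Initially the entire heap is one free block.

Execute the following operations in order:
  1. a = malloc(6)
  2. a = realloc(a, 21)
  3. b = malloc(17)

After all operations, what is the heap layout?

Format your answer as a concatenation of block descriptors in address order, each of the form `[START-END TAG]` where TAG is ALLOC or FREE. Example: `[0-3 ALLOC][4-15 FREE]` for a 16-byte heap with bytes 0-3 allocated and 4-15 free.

Op 1: a = malloc(6) -> a = 0; heap: [0-5 ALLOC][6-55 FREE]
Op 2: a = realloc(a, 21) -> a = 0; heap: [0-20 ALLOC][21-55 FREE]
Op 3: b = malloc(17) -> b = 21; heap: [0-20 ALLOC][21-37 ALLOC][38-55 FREE]

Answer: [0-20 ALLOC][21-37 ALLOC][38-55 FREE]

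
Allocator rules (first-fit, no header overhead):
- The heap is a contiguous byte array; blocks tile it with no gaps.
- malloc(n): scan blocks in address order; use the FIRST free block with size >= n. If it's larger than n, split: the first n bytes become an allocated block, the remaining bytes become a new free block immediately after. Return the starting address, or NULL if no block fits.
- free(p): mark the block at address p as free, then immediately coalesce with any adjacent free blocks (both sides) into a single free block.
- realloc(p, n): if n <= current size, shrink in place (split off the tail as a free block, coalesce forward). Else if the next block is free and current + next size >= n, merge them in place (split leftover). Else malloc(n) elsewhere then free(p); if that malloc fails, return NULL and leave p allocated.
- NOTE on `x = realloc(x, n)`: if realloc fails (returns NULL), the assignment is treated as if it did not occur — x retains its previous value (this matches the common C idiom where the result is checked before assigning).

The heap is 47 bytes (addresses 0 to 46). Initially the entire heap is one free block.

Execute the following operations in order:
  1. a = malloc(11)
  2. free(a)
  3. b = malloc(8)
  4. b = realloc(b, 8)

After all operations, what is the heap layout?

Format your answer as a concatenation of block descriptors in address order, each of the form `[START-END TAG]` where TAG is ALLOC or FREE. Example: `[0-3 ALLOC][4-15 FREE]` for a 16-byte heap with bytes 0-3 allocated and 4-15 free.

Answer: [0-7 ALLOC][8-46 FREE]

Derivation:
Op 1: a = malloc(11) -> a = 0; heap: [0-10 ALLOC][11-46 FREE]
Op 2: free(a) -> (freed a); heap: [0-46 FREE]
Op 3: b = malloc(8) -> b = 0; heap: [0-7 ALLOC][8-46 FREE]
Op 4: b = realloc(b, 8) -> b = 0; heap: [0-7 ALLOC][8-46 FREE]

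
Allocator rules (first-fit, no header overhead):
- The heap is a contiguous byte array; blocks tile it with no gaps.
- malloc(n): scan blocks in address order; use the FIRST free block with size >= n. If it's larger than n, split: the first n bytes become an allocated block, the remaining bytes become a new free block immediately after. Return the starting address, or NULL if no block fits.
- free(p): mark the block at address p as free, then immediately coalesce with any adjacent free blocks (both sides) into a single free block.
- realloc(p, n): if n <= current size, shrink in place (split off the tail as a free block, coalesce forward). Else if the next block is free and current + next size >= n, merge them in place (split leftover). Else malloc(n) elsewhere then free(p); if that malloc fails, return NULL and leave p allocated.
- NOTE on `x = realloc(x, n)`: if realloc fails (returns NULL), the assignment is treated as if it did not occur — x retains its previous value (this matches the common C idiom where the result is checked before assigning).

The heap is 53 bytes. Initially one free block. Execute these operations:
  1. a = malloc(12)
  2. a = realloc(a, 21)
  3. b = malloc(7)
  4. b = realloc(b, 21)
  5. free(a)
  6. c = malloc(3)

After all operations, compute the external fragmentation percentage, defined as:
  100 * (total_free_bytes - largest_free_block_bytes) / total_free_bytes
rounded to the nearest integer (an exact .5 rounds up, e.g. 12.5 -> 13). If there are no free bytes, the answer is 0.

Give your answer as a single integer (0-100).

Answer: 38

Derivation:
Op 1: a = malloc(12) -> a = 0; heap: [0-11 ALLOC][12-52 FREE]
Op 2: a = realloc(a, 21) -> a = 0; heap: [0-20 ALLOC][21-52 FREE]
Op 3: b = malloc(7) -> b = 21; heap: [0-20 ALLOC][21-27 ALLOC][28-52 FREE]
Op 4: b = realloc(b, 21) -> b = 21; heap: [0-20 ALLOC][21-41 ALLOC][42-52 FREE]
Op 5: free(a) -> (freed a); heap: [0-20 FREE][21-41 ALLOC][42-52 FREE]
Op 6: c = malloc(3) -> c = 0; heap: [0-2 ALLOC][3-20 FREE][21-41 ALLOC][42-52 FREE]
Free blocks: [18 11] total_free=29 largest=18 -> 100*(29-18)/29 = 1100/29 ≈ 37.931 -> rounds to 38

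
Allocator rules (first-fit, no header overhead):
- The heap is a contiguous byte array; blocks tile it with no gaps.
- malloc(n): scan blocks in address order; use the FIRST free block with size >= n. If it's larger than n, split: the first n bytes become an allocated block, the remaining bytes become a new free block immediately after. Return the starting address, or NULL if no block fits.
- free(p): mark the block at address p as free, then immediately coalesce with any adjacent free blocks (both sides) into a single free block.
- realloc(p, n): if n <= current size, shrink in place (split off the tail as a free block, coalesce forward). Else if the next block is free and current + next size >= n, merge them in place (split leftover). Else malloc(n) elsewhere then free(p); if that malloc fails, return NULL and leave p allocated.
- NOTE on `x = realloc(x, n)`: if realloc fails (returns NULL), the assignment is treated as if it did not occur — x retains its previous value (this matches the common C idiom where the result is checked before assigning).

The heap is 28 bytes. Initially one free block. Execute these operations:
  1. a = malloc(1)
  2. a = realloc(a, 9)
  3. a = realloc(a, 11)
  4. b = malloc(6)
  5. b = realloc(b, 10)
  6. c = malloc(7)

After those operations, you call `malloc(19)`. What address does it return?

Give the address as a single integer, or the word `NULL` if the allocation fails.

Op 1: a = malloc(1) -> a = 0; heap: [0-0 ALLOC][1-27 FREE]
Op 2: a = realloc(a, 9) -> a = 0; heap: [0-8 ALLOC][9-27 FREE]
Op 3: a = realloc(a, 11) -> a = 0; heap: [0-10 ALLOC][11-27 FREE]
Op 4: b = malloc(6) -> b = 11; heap: [0-10 ALLOC][11-16 ALLOC][17-27 FREE]
Op 5: b = realloc(b, 10) -> b = 11; heap: [0-10 ALLOC][11-20 ALLOC][21-27 FREE]
Op 6: c = malloc(7) -> c = 21; heap: [0-10 ALLOC][11-20 ALLOC][21-27 ALLOC]
malloc(19): first-fit scan over [0-10 ALLOC][11-20 ALLOC][21-27 ALLOC] -> NULL

Answer: NULL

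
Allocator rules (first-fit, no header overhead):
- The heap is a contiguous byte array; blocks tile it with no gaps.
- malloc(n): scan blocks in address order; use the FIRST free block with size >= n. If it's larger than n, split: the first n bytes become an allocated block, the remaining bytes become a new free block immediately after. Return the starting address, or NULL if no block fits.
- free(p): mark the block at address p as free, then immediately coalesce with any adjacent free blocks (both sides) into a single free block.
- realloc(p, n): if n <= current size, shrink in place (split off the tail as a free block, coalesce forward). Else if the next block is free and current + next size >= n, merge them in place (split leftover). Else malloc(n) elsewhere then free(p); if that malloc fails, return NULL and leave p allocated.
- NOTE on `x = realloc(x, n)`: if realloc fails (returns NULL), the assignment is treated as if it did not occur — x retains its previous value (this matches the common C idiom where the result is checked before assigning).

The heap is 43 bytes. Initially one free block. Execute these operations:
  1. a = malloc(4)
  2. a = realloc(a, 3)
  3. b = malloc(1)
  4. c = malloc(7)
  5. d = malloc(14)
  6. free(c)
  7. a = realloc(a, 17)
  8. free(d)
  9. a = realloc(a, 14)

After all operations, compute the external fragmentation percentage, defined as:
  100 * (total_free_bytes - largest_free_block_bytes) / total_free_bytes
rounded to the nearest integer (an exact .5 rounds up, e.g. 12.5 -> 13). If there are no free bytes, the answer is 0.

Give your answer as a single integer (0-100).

Answer: 25

Derivation:
Op 1: a = malloc(4) -> a = 0; heap: [0-3 ALLOC][4-42 FREE]
Op 2: a = realloc(a, 3) -> a = 0; heap: [0-2 ALLOC][3-42 FREE]
Op 3: b = malloc(1) -> b = 3; heap: [0-2 ALLOC][3-3 ALLOC][4-42 FREE]
Op 4: c = malloc(7) -> c = 4; heap: [0-2 ALLOC][3-3 ALLOC][4-10 ALLOC][11-42 FREE]
Op 5: d = malloc(14) -> d = 11; heap: [0-2 ALLOC][3-3 ALLOC][4-10 ALLOC][11-24 ALLOC][25-42 FREE]
Op 6: free(c) -> (freed c); heap: [0-2 ALLOC][3-3 ALLOC][4-10 FREE][11-24 ALLOC][25-42 FREE]
Op 7: a = realloc(a, 17) -> a = 25; heap: [0-2 FREE][3-3 ALLOC][4-10 FREE][11-24 ALLOC][25-41 ALLOC][42-42 FREE]
Op 8: free(d) -> (freed d); heap: [0-2 FREE][3-3 ALLOC][4-24 FREE][25-41 ALLOC][42-42 FREE]
Op 9: a = realloc(a, 14) -> a = 25; heap: [0-2 FREE][3-3 ALLOC][4-24 FREE][25-38 ALLOC][39-42 FREE]
Free blocks: [3 21 4] total_free=28 largest=21 -> 100*(28-21)/28 = 700/28 = 25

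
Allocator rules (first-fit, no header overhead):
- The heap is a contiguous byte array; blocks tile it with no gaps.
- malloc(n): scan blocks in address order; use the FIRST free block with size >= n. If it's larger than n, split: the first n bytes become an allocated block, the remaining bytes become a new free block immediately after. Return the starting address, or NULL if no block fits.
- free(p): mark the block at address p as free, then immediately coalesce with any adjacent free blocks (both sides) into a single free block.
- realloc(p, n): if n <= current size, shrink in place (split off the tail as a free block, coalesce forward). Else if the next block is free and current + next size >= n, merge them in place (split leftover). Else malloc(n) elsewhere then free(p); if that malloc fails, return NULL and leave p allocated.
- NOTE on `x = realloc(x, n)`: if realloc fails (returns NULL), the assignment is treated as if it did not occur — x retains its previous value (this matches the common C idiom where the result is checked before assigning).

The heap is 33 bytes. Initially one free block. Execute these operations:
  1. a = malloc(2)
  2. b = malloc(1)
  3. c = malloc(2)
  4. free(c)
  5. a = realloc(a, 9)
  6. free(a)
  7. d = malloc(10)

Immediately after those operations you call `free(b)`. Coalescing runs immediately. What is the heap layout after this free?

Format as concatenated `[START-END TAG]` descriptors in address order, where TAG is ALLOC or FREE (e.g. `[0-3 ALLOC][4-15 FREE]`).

Answer: [0-2 FREE][3-12 ALLOC][13-32 FREE]

Derivation:
Op 1: a = malloc(2) -> a = 0; heap: [0-1 ALLOC][2-32 FREE]
Op 2: b = malloc(1) -> b = 2; heap: [0-1 ALLOC][2-2 ALLOC][3-32 FREE]
Op 3: c = malloc(2) -> c = 3; heap: [0-1 ALLOC][2-2 ALLOC][3-4 ALLOC][5-32 FREE]
Op 4: free(c) -> (freed c); heap: [0-1 ALLOC][2-2 ALLOC][3-32 FREE]
Op 5: a = realloc(a, 9) -> a = 3; heap: [0-1 FREE][2-2 ALLOC][3-11 ALLOC][12-32 FREE]
Op 6: free(a) -> (freed a); heap: [0-1 FREE][2-2 ALLOC][3-32 FREE]
Op 7: d = malloc(10) -> d = 3; heap: [0-1 FREE][2-2 ALLOC][3-12 ALLOC][13-32 FREE]
free(b): b = 2 -> block [2-2 ALLOC]; mark free, coalesce with adjacent free neighbors -> [0-2 FREE][3-12 ALLOC][13-32 FREE]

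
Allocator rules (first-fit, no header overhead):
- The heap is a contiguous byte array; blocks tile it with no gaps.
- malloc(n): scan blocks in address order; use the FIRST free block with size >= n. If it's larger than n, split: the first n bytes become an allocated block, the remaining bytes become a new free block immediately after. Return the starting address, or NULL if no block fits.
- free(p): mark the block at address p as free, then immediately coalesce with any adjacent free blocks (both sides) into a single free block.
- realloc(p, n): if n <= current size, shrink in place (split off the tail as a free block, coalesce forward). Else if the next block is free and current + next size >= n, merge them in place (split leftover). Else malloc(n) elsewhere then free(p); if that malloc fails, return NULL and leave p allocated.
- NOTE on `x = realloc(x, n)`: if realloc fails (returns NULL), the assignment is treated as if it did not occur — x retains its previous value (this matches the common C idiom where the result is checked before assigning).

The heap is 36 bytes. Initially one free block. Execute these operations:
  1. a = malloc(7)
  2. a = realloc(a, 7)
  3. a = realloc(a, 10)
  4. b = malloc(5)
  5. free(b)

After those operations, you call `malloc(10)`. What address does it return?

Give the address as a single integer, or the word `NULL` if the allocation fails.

Op 1: a = malloc(7) -> a = 0; heap: [0-6 ALLOC][7-35 FREE]
Op 2: a = realloc(a, 7) -> a = 0; heap: [0-6 ALLOC][7-35 FREE]
Op 3: a = realloc(a, 10) -> a = 0; heap: [0-9 ALLOC][10-35 FREE]
Op 4: b = malloc(5) -> b = 10; heap: [0-9 ALLOC][10-14 ALLOC][15-35 FREE]
Op 5: free(b) -> (freed b); heap: [0-9 ALLOC][10-35 FREE]
malloc(10): first-fit scan over [0-9 ALLOC][10-35 FREE] -> 10

Answer: 10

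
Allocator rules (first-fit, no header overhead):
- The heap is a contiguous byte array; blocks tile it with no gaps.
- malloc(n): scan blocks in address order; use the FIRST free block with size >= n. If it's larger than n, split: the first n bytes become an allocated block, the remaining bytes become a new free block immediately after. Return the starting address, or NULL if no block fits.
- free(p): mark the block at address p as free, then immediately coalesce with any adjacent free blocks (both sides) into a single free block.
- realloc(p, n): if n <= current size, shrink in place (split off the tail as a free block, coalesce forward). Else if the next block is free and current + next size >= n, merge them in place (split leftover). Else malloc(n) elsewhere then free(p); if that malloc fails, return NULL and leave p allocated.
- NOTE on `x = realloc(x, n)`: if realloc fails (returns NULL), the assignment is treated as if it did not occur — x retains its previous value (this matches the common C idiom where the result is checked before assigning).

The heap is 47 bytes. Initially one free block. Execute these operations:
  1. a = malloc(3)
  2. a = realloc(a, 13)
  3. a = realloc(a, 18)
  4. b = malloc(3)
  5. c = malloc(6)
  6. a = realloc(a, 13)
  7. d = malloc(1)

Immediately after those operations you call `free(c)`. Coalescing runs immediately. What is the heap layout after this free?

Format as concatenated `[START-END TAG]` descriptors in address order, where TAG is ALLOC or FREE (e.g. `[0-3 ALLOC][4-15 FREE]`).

Answer: [0-12 ALLOC][13-13 ALLOC][14-17 FREE][18-20 ALLOC][21-46 FREE]

Derivation:
Op 1: a = malloc(3) -> a = 0; heap: [0-2 ALLOC][3-46 FREE]
Op 2: a = realloc(a, 13) -> a = 0; heap: [0-12 ALLOC][13-46 FREE]
Op 3: a = realloc(a, 18) -> a = 0; heap: [0-17 ALLOC][18-46 FREE]
Op 4: b = malloc(3) -> b = 18; heap: [0-17 ALLOC][18-20 ALLOC][21-46 FREE]
Op 5: c = malloc(6) -> c = 21; heap: [0-17 ALLOC][18-20 ALLOC][21-26 ALLOC][27-46 FREE]
Op 6: a = realloc(a, 13) -> a = 0; heap: [0-12 ALLOC][13-17 FREE][18-20 ALLOC][21-26 ALLOC][27-46 FREE]
Op 7: d = malloc(1) -> d = 13; heap: [0-12 ALLOC][13-13 ALLOC][14-17 FREE][18-20 ALLOC][21-26 ALLOC][27-46 FREE]
free(c): c = 21 -> block [21-26 ALLOC]; mark free, coalesce with adjacent free neighbors -> [0-12 ALLOC][13-13 ALLOC][14-17 FREE][18-20 ALLOC][21-46 FREE]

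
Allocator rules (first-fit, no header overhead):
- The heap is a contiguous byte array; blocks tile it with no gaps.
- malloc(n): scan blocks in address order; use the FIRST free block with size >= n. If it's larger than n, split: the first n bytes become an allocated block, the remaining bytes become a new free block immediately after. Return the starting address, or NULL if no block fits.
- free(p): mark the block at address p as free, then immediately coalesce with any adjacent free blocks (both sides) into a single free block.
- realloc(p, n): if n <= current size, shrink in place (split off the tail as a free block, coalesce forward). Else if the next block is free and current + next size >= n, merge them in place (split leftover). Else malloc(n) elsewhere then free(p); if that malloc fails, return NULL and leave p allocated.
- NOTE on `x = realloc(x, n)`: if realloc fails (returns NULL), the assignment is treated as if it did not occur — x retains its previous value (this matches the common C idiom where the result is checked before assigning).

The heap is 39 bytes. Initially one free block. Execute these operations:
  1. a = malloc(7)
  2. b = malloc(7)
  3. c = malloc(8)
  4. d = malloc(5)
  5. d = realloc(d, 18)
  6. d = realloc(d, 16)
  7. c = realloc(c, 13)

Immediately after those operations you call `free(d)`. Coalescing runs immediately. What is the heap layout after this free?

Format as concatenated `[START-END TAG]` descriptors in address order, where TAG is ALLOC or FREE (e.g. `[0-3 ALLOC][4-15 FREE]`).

Op 1: a = malloc(7) -> a = 0; heap: [0-6 ALLOC][7-38 FREE]
Op 2: b = malloc(7) -> b = 7; heap: [0-6 ALLOC][7-13 ALLOC][14-38 FREE]
Op 3: c = malloc(8) -> c = 14; heap: [0-6 ALLOC][7-13 ALLOC][14-21 ALLOC][22-38 FREE]
Op 4: d = malloc(5) -> d = 22; heap: [0-6 ALLOC][7-13 ALLOC][14-21 ALLOC][22-26 ALLOC][27-38 FREE]
Op 5: d = realloc(d, 18) -> NULL (d unchanged); heap: [0-6 ALLOC][7-13 ALLOC][14-21 ALLOC][22-26 ALLOC][27-38 FREE]
Op 6: d = realloc(d, 16) -> d = 22; heap: [0-6 ALLOC][7-13 ALLOC][14-21 ALLOC][22-37 ALLOC][38-38 FREE]
Op 7: c = realloc(c, 13) -> NULL (c unchanged); heap: [0-6 ALLOC][7-13 ALLOC][14-21 ALLOC][22-37 ALLOC][38-38 FREE]
free(d): d = 22 -> block [22-37 ALLOC]; mark free, coalesce with adjacent free neighbors -> [0-6 ALLOC][7-13 ALLOC][14-21 ALLOC][22-38 FREE]

Answer: [0-6 ALLOC][7-13 ALLOC][14-21 ALLOC][22-38 FREE]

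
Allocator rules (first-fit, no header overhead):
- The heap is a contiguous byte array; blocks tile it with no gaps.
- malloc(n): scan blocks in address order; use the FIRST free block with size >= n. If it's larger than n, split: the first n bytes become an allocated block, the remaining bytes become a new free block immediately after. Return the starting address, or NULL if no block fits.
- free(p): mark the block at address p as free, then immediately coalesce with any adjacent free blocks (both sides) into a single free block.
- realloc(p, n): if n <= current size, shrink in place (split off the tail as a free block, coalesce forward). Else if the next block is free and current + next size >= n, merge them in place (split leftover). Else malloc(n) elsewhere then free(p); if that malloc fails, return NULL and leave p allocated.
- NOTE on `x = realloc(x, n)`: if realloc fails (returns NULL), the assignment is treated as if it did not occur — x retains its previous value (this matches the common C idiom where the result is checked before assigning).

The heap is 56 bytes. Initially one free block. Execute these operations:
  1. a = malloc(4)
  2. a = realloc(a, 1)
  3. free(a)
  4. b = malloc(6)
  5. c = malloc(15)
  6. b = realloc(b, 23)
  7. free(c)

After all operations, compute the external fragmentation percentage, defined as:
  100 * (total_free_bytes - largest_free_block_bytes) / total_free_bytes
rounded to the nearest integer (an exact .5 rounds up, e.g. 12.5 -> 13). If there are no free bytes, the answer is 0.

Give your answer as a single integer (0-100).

Answer: 36

Derivation:
Op 1: a = malloc(4) -> a = 0; heap: [0-3 ALLOC][4-55 FREE]
Op 2: a = realloc(a, 1) -> a = 0; heap: [0-0 ALLOC][1-55 FREE]
Op 3: free(a) -> (freed a); heap: [0-55 FREE]
Op 4: b = malloc(6) -> b = 0; heap: [0-5 ALLOC][6-55 FREE]
Op 5: c = malloc(15) -> c = 6; heap: [0-5 ALLOC][6-20 ALLOC][21-55 FREE]
Op 6: b = realloc(b, 23) -> b = 21; heap: [0-5 FREE][6-20 ALLOC][21-43 ALLOC][44-55 FREE]
Op 7: free(c) -> (freed c); heap: [0-20 FREE][21-43 ALLOC][44-55 FREE]
Free blocks: [21 12] total_free=33 largest=21 -> 100*(33-21)/33 = 1200/33 ≈ 36.364 -> rounds to 36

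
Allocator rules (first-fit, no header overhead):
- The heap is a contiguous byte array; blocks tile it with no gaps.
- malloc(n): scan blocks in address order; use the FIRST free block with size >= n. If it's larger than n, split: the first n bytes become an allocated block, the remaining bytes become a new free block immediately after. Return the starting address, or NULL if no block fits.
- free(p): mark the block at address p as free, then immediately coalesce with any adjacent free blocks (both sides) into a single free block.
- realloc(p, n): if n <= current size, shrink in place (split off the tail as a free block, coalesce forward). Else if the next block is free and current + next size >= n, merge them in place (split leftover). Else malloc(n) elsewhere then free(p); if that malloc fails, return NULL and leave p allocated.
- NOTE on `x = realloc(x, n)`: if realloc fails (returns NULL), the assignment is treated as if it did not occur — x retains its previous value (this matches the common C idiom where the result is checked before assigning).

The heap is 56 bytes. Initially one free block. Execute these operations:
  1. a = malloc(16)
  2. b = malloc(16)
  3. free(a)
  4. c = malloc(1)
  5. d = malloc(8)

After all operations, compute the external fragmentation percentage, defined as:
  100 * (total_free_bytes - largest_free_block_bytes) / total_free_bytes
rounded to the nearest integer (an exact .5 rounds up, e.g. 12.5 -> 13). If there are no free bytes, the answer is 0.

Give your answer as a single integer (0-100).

Answer: 23

Derivation:
Op 1: a = malloc(16) -> a = 0; heap: [0-15 ALLOC][16-55 FREE]
Op 2: b = malloc(16) -> b = 16; heap: [0-15 ALLOC][16-31 ALLOC][32-55 FREE]
Op 3: free(a) -> (freed a); heap: [0-15 FREE][16-31 ALLOC][32-55 FREE]
Op 4: c = malloc(1) -> c = 0; heap: [0-0 ALLOC][1-15 FREE][16-31 ALLOC][32-55 FREE]
Op 5: d = malloc(8) -> d = 1; heap: [0-0 ALLOC][1-8 ALLOC][9-15 FREE][16-31 ALLOC][32-55 FREE]
Free blocks: [7 24] total_free=31 largest=24 -> 100*(31-24)/31 = 700/31 ≈ 22.581 -> rounds to 23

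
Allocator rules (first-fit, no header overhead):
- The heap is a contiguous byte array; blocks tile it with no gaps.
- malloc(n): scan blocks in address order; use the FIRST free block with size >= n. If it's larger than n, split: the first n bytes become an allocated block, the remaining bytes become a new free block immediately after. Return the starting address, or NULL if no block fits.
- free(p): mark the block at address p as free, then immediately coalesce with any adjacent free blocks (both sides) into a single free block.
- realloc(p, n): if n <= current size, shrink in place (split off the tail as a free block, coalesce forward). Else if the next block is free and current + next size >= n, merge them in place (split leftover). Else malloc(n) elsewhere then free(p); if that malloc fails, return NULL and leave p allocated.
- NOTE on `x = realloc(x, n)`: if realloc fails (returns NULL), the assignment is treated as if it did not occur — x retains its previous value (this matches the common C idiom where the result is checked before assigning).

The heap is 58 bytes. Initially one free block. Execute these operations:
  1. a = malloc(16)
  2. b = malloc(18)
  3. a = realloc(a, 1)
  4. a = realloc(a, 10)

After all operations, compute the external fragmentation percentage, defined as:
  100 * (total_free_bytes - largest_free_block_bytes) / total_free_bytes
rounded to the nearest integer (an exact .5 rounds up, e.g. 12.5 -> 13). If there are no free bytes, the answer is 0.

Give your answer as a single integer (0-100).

Op 1: a = malloc(16) -> a = 0; heap: [0-15 ALLOC][16-57 FREE]
Op 2: b = malloc(18) -> b = 16; heap: [0-15 ALLOC][16-33 ALLOC][34-57 FREE]
Op 3: a = realloc(a, 1) -> a = 0; heap: [0-0 ALLOC][1-15 FREE][16-33 ALLOC][34-57 FREE]
Op 4: a = realloc(a, 10) -> a = 0; heap: [0-9 ALLOC][10-15 FREE][16-33 ALLOC][34-57 FREE]
Free blocks: [6 24] total_free=30 largest=24 -> 100*(30-24)/30 = 600/30 = 20

Answer: 20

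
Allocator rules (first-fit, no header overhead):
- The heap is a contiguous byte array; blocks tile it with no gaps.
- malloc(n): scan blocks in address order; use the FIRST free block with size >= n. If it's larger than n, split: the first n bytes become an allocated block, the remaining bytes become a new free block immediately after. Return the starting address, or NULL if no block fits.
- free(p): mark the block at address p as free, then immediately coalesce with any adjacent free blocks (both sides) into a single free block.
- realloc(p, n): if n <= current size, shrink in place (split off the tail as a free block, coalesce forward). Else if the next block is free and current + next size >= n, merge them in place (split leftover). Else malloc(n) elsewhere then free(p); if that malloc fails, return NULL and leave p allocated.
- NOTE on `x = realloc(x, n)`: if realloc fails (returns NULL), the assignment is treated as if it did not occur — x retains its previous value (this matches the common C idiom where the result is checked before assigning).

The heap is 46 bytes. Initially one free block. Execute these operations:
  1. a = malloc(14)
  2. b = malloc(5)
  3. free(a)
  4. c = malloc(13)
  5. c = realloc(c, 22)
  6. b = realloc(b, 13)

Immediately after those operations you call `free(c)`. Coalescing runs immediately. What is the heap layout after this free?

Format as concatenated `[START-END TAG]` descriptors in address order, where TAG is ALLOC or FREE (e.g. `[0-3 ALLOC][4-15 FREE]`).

Op 1: a = malloc(14) -> a = 0; heap: [0-13 ALLOC][14-45 FREE]
Op 2: b = malloc(5) -> b = 14; heap: [0-13 ALLOC][14-18 ALLOC][19-45 FREE]
Op 3: free(a) -> (freed a); heap: [0-13 FREE][14-18 ALLOC][19-45 FREE]
Op 4: c = malloc(13) -> c = 0; heap: [0-12 ALLOC][13-13 FREE][14-18 ALLOC][19-45 FREE]
Op 5: c = realloc(c, 22) -> c = 19; heap: [0-13 FREE][14-18 ALLOC][19-40 ALLOC][41-45 FREE]
Op 6: b = realloc(b, 13) -> b = 0; heap: [0-12 ALLOC][13-18 FREE][19-40 ALLOC][41-45 FREE]
free(c): c = 19 -> block [19-40 ALLOC]; mark free, coalesce with adjacent free neighbors -> [0-12 ALLOC][13-45 FREE]

Answer: [0-12 ALLOC][13-45 FREE]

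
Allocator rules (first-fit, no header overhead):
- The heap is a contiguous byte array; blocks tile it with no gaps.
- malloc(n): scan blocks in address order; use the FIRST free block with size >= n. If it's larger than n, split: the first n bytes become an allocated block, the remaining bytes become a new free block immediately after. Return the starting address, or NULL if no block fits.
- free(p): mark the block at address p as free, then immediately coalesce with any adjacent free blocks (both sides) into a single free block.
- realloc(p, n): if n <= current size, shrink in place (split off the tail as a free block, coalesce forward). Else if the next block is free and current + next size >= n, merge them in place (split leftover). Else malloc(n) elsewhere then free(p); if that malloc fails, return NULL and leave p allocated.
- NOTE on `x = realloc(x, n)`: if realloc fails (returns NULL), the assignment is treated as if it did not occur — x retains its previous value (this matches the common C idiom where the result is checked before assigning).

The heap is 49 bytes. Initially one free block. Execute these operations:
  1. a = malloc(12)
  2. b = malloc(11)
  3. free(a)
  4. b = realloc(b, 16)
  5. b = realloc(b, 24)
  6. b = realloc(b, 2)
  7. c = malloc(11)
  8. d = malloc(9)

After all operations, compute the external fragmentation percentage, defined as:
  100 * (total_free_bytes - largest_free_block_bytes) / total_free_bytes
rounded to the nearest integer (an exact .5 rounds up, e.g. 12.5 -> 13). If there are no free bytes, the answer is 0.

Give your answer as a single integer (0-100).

Op 1: a = malloc(12) -> a = 0; heap: [0-11 ALLOC][12-48 FREE]
Op 2: b = malloc(11) -> b = 12; heap: [0-11 ALLOC][12-22 ALLOC][23-48 FREE]
Op 3: free(a) -> (freed a); heap: [0-11 FREE][12-22 ALLOC][23-48 FREE]
Op 4: b = realloc(b, 16) -> b = 12; heap: [0-11 FREE][12-27 ALLOC][28-48 FREE]
Op 5: b = realloc(b, 24) -> b = 12; heap: [0-11 FREE][12-35 ALLOC][36-48 FREE]
Op 6: b = realloc(b, 2) -> b = 12; heap: [0-11 FREE][12-13 ALLOC][14-48 FREE]
Op 7: c = malloc(11) -> c = 0; heap: [0-10 ALLOC][11-11 FREE][12-13 ALLOC][14-48 FREE]
Op 8: d = malloc(9) -> d = 14; heap: [0-10 ALLOC][11-11 FREE][12-13 ALLOC][14-22 ALLOC][23-48 FREE]
Free blocks: [1 26] total_free=27 largest=26 -> 100*(27-26)/27 = 100/27 ≈ 3.704 -> rounds to 4

Answer: 4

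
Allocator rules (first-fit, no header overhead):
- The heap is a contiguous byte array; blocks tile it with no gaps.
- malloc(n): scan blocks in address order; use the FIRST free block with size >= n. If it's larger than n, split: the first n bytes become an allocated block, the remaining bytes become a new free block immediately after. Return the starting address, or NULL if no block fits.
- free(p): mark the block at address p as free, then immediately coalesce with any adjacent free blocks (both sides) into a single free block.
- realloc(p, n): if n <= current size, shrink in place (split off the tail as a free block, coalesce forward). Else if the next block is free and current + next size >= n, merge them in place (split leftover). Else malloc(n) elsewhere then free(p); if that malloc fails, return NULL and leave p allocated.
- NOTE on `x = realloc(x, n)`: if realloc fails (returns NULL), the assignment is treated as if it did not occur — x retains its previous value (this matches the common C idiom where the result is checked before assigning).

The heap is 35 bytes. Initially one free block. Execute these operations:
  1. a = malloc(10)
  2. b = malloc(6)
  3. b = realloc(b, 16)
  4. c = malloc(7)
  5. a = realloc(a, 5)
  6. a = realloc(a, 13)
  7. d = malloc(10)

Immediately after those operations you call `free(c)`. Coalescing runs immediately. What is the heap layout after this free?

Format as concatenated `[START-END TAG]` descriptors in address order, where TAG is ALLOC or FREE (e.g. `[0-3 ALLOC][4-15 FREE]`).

Op 1: a = malloc(10) -> a = 0; heap: [0-9 ALLOC][10-34 FREE]
Op 2: b = malloc(6) -> b = 10; heap: [0-9 ALLOC][10-15 ALLOC][16-34 FREE]
Op 3: b = realloc(b, 16) -> b = 10; heap: [0-9 ALLOC][10-25 ALLOC][26-34 FREE]
Op 4: c = malloc(7) -> c = 26; heap: [0-9 ALLOC][10-25 ALLOC][26-32 ALLOC][33-34 FREE]
Op 5: a = realloc(a, 5) -> a = 0; heap: [0-4 ALLOC][5-9 FREE][10-25 ALLOC][26-32 ALLOC][33-34 FREE]
Op 6: a = realloc(a, 13) -> NULL (a unchanged); heap: [0-4 ALLOC][5-9 FREE][10-25 ALLOC][26-32 ALLOC][33-34 FREE]
Op 7: d = malloc(10) -> d = NULL; heap: [0-4 ALLOC][5-9 FREE][10-25 ALLOC][26-32 ALLOC][33-34 FREE]
free(c): c = 26 -> block [26-32 ALLOC]; mark free, coalesce with adjacent free neighbors -> [0-4 ALLOC][5-9 FREE][10-25 ALLOC][26-34 FREE]

Answer: [0-4 ALLOC][5-9 FREE][10-25 ALLOC][26-34 FREE]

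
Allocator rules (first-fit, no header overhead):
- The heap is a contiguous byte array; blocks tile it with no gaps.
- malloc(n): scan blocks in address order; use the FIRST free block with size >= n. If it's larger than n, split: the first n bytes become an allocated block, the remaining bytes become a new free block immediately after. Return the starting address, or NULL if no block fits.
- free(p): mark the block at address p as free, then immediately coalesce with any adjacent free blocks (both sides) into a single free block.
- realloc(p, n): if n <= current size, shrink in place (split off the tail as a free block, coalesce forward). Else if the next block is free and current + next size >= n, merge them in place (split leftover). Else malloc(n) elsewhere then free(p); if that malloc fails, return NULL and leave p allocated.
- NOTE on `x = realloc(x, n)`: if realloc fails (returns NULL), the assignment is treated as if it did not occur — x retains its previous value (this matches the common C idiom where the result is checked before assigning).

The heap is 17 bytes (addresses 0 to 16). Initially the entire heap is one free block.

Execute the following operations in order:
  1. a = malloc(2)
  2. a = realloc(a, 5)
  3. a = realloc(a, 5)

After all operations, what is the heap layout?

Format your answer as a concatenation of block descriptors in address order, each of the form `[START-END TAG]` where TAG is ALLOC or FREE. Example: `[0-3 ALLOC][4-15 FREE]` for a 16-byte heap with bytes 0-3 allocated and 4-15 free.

Op 1: a = malloc(2) -> a = 0; heap: [0-1 ALLOC][2-16 FREE]
Op 2: a = realloc(a, 5) -> a = 0; heap: [0-4 ALLOC][5-16 FREE]
Op 3: a = realloc(a, 5) -> a = 0; heap: [0-4 ALLOC][5-16 FREE]

Answer: [0-4 ALLOC][5-16 FREE]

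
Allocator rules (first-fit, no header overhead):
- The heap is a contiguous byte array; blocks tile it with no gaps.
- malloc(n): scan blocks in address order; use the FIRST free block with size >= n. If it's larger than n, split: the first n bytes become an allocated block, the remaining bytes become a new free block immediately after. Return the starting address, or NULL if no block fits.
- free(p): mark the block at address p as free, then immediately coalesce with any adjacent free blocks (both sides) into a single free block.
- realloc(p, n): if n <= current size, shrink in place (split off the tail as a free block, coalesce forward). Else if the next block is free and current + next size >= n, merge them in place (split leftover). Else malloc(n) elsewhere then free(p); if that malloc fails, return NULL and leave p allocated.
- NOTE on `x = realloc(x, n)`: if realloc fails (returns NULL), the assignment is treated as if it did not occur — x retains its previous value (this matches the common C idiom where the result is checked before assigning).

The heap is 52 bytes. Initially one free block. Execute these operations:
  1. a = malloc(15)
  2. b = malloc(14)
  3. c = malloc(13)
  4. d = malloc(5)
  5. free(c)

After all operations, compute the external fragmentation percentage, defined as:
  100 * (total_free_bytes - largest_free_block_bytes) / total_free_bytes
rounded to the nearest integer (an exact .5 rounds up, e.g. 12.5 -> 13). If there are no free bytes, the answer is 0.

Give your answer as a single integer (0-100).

Answer: 28

Derivation:
Op 1: a = malloc(15) -> a = 0; heap: [0-14 ALLOC][15-51 FREE]
Op 2: b = malloc(14) -> b = 15; heap: [0-14 ALLOC][15-28 ALLOC][29-51 FREE]
Op 3: c = malloc(13) -> c = 29; heap: [0-14 ALLOC][15-28 ALLOC][29-41 ALLOC][42-51 FREE]
Op 4: d = malloc(5) -> d = 42; heap: [0-14 ALLOC][15-28 ALLOC][29-41 ALLOC][42-46 ALLOC][47-51 FREE]
Op 5: free(c) -> (freed c); heap: [0-14 ALLOC][15-28 ALLOC][29-41 FREE][42-46 ALLOC][47-51 FREE]
Free blocks: [13 5] total_free=18 largest=13 -> 100*(18-13)/18 = 500/18 ≈ 27.778 -> rounds to 28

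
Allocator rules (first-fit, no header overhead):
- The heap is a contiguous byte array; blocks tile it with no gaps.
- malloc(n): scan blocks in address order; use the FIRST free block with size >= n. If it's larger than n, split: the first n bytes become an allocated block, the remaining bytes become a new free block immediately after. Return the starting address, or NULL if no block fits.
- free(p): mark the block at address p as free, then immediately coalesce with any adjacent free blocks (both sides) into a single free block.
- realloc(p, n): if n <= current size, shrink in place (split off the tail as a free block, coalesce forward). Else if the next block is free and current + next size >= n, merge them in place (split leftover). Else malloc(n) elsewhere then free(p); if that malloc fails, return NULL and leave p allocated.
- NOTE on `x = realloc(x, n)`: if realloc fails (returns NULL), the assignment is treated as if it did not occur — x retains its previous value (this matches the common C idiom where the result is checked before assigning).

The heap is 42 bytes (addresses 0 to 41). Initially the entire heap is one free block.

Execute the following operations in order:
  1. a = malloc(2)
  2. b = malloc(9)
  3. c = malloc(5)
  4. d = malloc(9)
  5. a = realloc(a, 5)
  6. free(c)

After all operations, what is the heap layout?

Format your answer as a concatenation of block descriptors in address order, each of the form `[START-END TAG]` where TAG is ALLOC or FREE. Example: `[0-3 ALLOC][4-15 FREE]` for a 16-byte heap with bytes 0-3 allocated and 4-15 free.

Answer: [0-1 FREE][2-10 ALLOC][11-15 FREE][16-24 ALLOC][25-29 ALLOC][30-41 FREE]

Derivation:
Op 1: a = malloc(2) -> a = 0; heap: [0-1 ALLOC][2-41 FREE]
Op 2: b = malloc(9) -> b = 2; heap: [0-1 ALLOC][2-10 ALLOC][11-41 FREE]
Op 3: c = malloc(5) -> c = 11; heap: [0-1 ALLOC][2-10 ALLOC][11-15 ALLOC][16-41 FREE]
Op 4: d = malloc(9) -> d = 16; heap: [0-1 ALLOC][2-10 ALLOC][11-15 ALLOC][16-24 ALLOC][25-41 FREE]
Op 5: a = realloc(a, 5) -> a = 25; heap: [0-1 FREE][2-10 ALLOC][11-15 ALLOC][16-24 ALLOC][25-29 ALLOC][30-41 FREE]
Op 6: free(c) -> (freed c); heap: [0-1 FREE][2-10 ALLOC][11-15 FREE][16-24 ALLOC][25-29 ALLOC][30-41 FREE]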